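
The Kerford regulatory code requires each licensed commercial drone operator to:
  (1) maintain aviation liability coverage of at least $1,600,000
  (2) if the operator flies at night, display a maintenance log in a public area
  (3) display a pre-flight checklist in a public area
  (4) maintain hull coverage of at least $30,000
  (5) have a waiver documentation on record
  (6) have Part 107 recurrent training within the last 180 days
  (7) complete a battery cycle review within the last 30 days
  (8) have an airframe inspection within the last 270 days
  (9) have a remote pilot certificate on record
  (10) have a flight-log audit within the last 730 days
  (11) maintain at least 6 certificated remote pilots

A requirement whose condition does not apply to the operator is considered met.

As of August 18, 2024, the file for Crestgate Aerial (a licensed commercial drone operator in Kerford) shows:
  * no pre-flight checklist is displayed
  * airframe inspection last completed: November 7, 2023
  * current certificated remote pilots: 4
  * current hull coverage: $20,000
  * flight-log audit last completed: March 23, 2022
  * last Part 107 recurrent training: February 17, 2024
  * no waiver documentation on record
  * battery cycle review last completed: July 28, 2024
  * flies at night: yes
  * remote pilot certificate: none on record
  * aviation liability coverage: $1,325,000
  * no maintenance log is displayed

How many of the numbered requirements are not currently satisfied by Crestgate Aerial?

1. aviation liability coverage $1,325,000 < $1,600,000 → not met
2. condition 'flies at night' holds; maintenance log absent → not met
3. pre-flight checklist absent → not met
4. hull coverage $20,000 < $30,000 → not met
5. waiver documentation absent → not met
6. Part 107 recurrent training 183 days ago vs limit 180 → not met
7. battery cycle review 21 days ago vs limit 30 → met
8. airframe inspection 285 days ago vs limit 270 → not met
9. remote pilot certificate absent → not met
10. flight-log audit 879 days ago vs limit 730 → not met
11. certificated remote pilots 4 < 6 → not met
Not met: 10 of 11

10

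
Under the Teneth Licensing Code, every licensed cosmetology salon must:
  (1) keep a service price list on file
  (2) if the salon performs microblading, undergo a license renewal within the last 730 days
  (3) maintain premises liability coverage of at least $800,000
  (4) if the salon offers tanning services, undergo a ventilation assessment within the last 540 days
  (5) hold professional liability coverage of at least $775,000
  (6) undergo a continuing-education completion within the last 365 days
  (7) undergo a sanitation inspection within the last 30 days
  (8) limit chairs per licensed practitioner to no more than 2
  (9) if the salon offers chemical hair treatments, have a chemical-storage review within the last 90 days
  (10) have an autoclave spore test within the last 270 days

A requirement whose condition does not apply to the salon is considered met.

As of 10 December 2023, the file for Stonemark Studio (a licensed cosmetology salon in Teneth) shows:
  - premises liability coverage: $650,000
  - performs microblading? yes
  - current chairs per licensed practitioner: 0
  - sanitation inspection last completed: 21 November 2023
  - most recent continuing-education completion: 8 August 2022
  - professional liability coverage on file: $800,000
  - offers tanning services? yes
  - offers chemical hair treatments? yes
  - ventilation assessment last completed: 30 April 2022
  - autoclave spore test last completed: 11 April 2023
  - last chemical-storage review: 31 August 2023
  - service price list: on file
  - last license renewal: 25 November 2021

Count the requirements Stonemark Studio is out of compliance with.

1. service price list present → met
2. condition 'performs microblading' holds; license renewal 745 days ago vs limit 730 → not met
3. premises liability coverage $650,000 < $800,000 → not met
4. condition 'offers tanning services' holds; ventilation assessment 589 days ago vs limit 540 → not met
5. professional liability coverage $800,000 ≥ $775,000 → met
6. continuing-education completion 489 days ago vs limit 365 → not met
7. sanitation inspection 19 days ago vs limit 30 → met
8. chairs per licensed practitioner 0 ≤ 2 → met
9. condition 'offers chemical hair treatments' holds; chemical-storage review 101 days ago vs limit 90 → not met
10. autoclave spore test 243 days ago vs limit 270 → met
Not met: 5 of 10

5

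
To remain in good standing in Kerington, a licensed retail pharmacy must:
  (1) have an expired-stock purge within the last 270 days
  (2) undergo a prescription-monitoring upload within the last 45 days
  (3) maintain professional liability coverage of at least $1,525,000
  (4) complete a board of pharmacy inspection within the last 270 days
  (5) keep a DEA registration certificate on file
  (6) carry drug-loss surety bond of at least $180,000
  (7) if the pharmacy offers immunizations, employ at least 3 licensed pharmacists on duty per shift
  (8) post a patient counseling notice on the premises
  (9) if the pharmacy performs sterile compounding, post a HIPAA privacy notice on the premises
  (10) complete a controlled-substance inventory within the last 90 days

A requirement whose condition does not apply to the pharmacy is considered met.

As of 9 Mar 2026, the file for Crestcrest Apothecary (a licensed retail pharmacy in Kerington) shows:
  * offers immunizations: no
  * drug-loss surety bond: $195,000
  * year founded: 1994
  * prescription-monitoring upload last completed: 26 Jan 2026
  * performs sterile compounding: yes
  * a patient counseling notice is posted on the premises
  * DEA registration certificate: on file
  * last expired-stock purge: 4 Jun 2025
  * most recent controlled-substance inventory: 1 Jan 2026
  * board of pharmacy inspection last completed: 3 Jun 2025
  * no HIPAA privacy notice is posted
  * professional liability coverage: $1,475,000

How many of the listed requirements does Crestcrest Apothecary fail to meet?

1. expired-stock purge 278 days ago vs limit 270 → not met
2. prescription-monitoring upload 42 days ago vs limit 45 → met
3. professional liability coverage $1,475,000 < $1,525,000 → not met
4. board of pharmacy inspection 279 days ago vs limit 270 → not met
5. DEA registration certificate present → met
6. drug-loss surety bond $195,000 ≥ $180,000 → met
7. condition 'offers immunizations' does not hold → requirement n/a → met
8. patient counseling notice present → met
9. condition 'performs sterile compounding' holds; HIPAA privacy notice absent → not met
10. controlled-substance inventory 67 days ago vs limit 90 → met
Not met: 4 of 10

4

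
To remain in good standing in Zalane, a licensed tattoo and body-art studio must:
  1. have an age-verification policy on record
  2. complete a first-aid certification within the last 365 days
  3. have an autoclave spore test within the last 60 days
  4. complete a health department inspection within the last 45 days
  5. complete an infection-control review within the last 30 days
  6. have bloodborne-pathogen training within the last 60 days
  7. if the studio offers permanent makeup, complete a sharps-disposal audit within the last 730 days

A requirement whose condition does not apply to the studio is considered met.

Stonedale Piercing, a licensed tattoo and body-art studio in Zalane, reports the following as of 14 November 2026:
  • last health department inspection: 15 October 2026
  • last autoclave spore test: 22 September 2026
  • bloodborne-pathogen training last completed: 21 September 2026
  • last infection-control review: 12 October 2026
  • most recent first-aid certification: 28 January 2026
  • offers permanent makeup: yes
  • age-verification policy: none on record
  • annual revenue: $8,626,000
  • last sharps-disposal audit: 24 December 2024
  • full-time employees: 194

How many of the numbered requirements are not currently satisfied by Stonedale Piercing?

2

1. age-verification policy absent → not met
2. first-aid certification 290 days ago vs limit 365 → met
3. autoclave spore test 53 days ago vs limit 60 → met
4. health department inspection 30 days ago vs limit 45 → met
5. infection-control review 33 days ago vs limit 30 → not met
6. bloodborne-pathogen training 54 days ago vs limit 60 → met
7. condition 'offers permanent makeup' holds; sharps-disposal audit 690 days ago vs limit 730 → met
Not met: 2 of 7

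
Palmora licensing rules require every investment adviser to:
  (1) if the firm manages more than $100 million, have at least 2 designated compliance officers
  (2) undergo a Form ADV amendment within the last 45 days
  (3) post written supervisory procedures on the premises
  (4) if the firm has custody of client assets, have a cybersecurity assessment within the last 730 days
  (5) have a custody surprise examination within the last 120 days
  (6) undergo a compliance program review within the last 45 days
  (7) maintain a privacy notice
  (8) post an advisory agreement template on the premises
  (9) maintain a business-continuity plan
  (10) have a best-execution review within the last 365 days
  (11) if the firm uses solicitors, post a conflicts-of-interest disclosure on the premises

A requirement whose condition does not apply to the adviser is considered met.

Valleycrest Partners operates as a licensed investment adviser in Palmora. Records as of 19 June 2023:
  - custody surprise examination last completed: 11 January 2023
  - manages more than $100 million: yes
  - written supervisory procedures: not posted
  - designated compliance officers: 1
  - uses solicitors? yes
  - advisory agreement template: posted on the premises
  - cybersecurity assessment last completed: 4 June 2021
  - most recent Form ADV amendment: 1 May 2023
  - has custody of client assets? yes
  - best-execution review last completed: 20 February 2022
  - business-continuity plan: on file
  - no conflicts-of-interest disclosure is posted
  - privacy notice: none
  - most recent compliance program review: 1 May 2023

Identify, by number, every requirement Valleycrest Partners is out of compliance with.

1. condition 'manages more than $100 million' holds; designated compliance officers 1 < 2 → not met
2. Form ADV amendment 49 days ago vs limit 45 → not met
3. written supervisory procedures absent → not met
4. condition 'has custody of client assets' holds; cybersecurity assessment 745 days ago vs limit 730 → not met
5. custody surprise examination 159 days ago vs limit 120 → not met
6. compliance program review 49 days ago vs limit 45 → not met
7. privacy notice absent → not met
8. advisory agreement template present → met
9. business-continuity plan present → met
10. best-execution review 484 days ago vs limit 365 → not met
11. condition 'uses solicitors' holds; conflicts-of-interest disclosure absent → not met
Not met: 1, 2, 3, 4, 5, 6, 7, 10, 11

1, 2, 3, 4, 5, 6, 7, 10, 11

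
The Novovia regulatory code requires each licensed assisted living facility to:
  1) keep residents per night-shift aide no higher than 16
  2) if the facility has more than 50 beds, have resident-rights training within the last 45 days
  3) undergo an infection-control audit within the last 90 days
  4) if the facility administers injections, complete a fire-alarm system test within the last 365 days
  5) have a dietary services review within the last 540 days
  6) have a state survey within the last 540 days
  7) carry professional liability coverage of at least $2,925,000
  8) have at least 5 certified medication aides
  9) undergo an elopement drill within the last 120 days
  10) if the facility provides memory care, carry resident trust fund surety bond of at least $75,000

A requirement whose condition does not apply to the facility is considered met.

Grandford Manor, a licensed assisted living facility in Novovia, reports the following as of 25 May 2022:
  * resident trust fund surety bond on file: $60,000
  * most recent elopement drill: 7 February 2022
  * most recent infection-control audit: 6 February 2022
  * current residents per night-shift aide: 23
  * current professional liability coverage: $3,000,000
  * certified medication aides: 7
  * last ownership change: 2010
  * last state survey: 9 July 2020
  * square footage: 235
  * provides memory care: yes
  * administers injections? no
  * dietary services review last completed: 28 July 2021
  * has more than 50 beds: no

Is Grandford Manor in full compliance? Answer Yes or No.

No

1. residents per night-shift aide 23 > 16 → not met
2. condition 'has more than 50 beds' does not hold → requirement n/a → met
3. infection-control audit 108 days ago vs limit 90 → not met
4. condition 'administers injections' does not hold → requirement n/a → met
5. dietary services review 301 days ago vs limit 540 → met
6. state survey 685 days ago vs limit 540 → not met
7. professional liability coverage $3,000,000 ≥ $2,925,000 → met
8. certified medication aides 7 ≥ 5 → met
9. elopement drill 107 days ago vs limit 120 → met
10. condition 'provides memory care' holds; resident trust fund surety bond $60,000 < $75,000 → not met
Not met: 1, 3, 6, 10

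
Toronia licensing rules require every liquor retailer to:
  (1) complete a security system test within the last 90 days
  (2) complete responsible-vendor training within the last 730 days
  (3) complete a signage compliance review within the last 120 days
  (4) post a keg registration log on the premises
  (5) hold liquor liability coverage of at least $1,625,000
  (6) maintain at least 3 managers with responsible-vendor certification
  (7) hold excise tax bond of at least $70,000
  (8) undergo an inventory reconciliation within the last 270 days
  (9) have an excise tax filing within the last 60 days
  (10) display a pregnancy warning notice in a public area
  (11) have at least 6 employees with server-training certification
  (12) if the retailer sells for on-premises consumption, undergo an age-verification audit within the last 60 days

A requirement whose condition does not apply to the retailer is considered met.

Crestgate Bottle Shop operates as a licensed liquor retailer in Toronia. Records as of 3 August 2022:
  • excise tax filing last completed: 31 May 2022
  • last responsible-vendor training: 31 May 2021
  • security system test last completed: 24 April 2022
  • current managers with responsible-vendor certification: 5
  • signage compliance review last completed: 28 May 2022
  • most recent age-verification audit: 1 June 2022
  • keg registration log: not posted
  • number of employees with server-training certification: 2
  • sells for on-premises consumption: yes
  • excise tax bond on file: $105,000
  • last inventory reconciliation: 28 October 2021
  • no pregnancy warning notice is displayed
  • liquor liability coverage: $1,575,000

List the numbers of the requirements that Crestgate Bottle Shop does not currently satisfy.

1. security system test 101 days ago vs limit 90 → not met
2. responsible-vendor training 429 days ago vs limit 730 → met
3. signage compliance review 67 days ago vs limit 120 → met
4. keg registration log absent → not met
5. liquor liability coverage $1,575,000 < $1,625,000 → not met
6. managers with responsible-vendor certification 5 ≥ 3 → met
7. excise tax bond $105,000 ≥ $70,000 → met
8. inventory reconciliation 279 days ago vs limit 270 → not met
9. excise tax filing 64 days ago vs limit 60 → not met
10. pregnancy warning notice absent → not met
11. employees with server-training certification 2 < 6 → not met
12. condition 'sells for on-premises consumption' holds; age-verification audit 63 days ago vs limit 60 → not met
Not met: 1, 4, 5, 8, 9, 10, 11, 12

1, 4, 5, 8, 9, 10, 11, 12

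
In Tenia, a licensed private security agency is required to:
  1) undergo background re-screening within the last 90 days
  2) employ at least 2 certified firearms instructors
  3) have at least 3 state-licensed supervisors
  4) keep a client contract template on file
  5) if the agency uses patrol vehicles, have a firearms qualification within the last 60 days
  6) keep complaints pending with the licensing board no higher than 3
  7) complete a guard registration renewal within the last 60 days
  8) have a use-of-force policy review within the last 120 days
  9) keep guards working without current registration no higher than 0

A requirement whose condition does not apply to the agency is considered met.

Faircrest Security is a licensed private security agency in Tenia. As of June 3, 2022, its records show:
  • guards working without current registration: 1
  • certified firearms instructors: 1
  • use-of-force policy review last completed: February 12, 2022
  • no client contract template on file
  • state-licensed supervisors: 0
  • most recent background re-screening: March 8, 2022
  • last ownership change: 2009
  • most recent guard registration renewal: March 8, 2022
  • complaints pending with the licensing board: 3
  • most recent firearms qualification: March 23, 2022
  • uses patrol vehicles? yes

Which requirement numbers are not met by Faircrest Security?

2, 3, 4, 5, 7, 9

1. background re-screening 87 days ago vs limit 90 → met
2. certified firearms instructors 1 < 2 → not met
3. state-licensed supervisors 0 < 3 → not met
4. client contract template absent → not met
5. condition 'uses patrol vehicles' holds; firearms qualification 72 days ago vs limit 60 → not met
6. complaints pending with the licensing board 3 ≤ 3 → met
7. guard registration renewal 87 days ago vs limit 60 → not met
8. use-of-force policy review 111 days ago vs limit 120 → met
9. guards working without current registration 1 > 0 → not met
Not met: 2, 3, 4, 5, 7, 9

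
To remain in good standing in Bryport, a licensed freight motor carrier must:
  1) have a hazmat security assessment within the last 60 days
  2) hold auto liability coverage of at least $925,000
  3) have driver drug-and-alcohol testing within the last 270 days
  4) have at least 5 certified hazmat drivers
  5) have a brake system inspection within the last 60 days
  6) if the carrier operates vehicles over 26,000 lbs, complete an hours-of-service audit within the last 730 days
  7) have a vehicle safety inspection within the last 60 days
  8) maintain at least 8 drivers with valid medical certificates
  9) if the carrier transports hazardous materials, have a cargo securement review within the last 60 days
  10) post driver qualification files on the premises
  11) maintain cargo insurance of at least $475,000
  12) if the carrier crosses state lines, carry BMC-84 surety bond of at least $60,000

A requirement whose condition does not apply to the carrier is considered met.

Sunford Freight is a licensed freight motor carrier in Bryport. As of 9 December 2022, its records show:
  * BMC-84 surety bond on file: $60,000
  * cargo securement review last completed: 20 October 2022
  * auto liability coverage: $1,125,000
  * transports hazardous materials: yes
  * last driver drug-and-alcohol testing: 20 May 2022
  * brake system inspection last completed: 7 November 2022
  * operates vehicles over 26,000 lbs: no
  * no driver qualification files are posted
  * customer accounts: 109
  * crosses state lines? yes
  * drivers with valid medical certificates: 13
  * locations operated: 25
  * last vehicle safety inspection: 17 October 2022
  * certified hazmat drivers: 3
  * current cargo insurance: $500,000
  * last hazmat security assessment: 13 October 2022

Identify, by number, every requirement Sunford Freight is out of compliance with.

1. hazmat security assessment 57 days ago vs limit 60 → met
2. auto liability coverage $1,125,000 ≥ $925,000 → met
3. driver drug-and-alcohol testing 203 days ago vs limit 270 → met
4. certified hazmat drivers 3 < 5 → not met
5. brake system inspection 32 days ago vs limit 60 → met
6. condition 'operates vehicles over 26,000 lbs' does not hold → requirement n/a → met
7. vehicle safety inspection 53 days ago vs limit 60 → met
8. drivers with valid medical certificates 13 ≥ 8 → met
9. condition 'transports hazardous materials' holds; cargo securement review 50 days ago vs limit 60 → met
10. driver qualification files absent → not met
11. cargo insurance $500,000 ≥ $475,000 → met
12. condition 'crosses state lines' holds; BMC-84 surety bond $60,000 ≥ $60,000 → met
Not met: 4, 10

4, 10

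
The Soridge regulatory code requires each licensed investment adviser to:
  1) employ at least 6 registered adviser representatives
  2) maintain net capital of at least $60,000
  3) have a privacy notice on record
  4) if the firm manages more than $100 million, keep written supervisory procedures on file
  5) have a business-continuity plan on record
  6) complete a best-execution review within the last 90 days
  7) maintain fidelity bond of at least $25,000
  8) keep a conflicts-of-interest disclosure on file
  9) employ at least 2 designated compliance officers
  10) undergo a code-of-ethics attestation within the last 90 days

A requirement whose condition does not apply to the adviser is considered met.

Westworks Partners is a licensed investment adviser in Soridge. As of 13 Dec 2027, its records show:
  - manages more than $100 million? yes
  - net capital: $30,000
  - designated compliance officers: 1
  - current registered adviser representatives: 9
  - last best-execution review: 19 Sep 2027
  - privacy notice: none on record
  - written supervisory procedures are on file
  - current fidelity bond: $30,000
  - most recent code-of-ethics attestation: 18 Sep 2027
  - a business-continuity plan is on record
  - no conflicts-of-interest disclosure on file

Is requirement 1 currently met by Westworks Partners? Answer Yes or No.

1. registered adviser representatives 9 ≥ 6 → met

Yes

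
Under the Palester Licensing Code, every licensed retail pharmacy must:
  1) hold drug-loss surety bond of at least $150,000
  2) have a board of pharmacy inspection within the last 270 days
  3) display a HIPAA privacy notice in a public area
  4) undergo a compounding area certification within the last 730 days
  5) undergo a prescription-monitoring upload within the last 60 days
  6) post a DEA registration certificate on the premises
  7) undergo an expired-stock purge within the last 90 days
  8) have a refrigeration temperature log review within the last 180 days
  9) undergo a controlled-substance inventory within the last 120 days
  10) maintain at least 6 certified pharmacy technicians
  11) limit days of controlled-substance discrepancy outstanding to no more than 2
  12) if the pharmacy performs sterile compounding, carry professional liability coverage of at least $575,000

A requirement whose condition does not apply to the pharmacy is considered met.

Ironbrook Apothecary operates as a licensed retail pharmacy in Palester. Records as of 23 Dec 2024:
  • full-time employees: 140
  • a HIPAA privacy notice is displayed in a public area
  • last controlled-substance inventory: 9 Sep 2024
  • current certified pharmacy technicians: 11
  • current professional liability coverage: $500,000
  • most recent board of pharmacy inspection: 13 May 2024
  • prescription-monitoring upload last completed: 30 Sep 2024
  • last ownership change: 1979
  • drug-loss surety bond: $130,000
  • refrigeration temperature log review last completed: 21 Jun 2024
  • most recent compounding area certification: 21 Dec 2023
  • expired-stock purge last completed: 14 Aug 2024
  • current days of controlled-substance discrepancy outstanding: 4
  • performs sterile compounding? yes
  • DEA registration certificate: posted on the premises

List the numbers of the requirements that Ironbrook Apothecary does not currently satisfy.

1, 5, 7, 8, 11, 12

1. drug-loss surety bond $130,000 < $150,000 → not met
2. board of pharmacy inspection 224 days ago vs limit 270 → met
3. HIPAA privacy notice present → met
4. compounding area certification 368 days ago vs limit 730 → met
5. prescription-monitoring upload 84 days ago vs limit 60 → not met
6. DEA registration certificate present → met
7. expired-stock purge 131 days ago vs limit 90 → not met
8. refrigeration temperature log review 185 days ago vs limit 180 → not met
9. controlled-substance inventory 105 days ago vs limit 120 → met
10. certified pharmacy technicians 11 ≥ 6 → met
11. days of controlled-substance discrepancy outstanding 4 > 2 → not met
12. condition 'performs sterile compounding' holds; professional liability coverage $500,000 < $575,000 → not met
Not met: 1, 5, 7, 8, 11, 12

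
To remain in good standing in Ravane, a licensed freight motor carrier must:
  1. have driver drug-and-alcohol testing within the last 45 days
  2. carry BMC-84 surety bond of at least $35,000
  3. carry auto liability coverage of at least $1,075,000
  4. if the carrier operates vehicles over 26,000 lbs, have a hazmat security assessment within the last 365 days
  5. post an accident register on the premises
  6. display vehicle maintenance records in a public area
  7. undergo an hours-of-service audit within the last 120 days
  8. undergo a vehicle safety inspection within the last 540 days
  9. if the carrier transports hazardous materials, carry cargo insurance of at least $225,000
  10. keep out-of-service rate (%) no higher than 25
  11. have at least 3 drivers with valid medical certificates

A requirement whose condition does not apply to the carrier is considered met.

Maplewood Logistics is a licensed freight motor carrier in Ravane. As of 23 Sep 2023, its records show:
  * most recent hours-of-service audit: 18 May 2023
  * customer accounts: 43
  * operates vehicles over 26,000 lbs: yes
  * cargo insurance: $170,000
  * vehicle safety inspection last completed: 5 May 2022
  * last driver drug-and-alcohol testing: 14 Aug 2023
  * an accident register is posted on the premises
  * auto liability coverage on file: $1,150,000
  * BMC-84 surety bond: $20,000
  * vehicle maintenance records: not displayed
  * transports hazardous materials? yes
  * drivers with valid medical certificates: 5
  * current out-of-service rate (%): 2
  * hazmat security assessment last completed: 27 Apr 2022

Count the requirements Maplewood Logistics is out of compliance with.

1. driver drug-and-alcohol testing 40 days ago vs limit 45 → met
2. BMC-84 surety bond $20,000 < $35,000 → not met
3. auto liability coverage $1,150,000 ≥ $1,075,000 → met
4. condition 'operates vehicles over 26,000 lbs' holds; hazmat security assessment 514 days ago vs limit 365 → not met
5. accident register present → met
6. vehicle maintenance records absent → not met
7. hours-of-service audit 128 days ago vs limit 120 → not met
8. vehicle safety inspection 506 days ago vs limit 540 → met
9. condition 'transports hazardous materials' holds; cargo insurance $170,000 < $225,000 → not met
10. out-of-service rate (%) 2 ≤ 25 → met
11. drivers with valid medical certificates 5 ≥ 3 → met
Not met: 5 of 11

5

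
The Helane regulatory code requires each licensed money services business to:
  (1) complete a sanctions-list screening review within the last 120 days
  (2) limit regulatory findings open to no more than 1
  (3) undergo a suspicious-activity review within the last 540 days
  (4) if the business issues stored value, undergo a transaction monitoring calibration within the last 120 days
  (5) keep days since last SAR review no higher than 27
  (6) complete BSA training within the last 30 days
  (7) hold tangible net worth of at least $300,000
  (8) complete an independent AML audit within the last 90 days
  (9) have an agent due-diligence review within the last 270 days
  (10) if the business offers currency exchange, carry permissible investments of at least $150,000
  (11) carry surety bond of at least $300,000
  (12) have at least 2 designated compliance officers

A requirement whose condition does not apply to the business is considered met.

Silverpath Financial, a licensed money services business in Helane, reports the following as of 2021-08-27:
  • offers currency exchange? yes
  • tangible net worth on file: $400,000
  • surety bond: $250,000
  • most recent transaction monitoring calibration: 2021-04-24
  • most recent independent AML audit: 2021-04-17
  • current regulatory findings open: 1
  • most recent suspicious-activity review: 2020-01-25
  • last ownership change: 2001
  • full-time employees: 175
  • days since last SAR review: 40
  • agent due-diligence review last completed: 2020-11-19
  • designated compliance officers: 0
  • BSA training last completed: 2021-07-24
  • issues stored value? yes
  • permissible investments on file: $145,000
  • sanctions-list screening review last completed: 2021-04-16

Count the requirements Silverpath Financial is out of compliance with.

1. sanctions-list screening review 133 days ago vs limit 120 → not met
2. regulatory findings open 1 ≤ 1 → met
3. suspicious-activity review 580 days ago vs limit 540 → not met
4. condition 'issues stored value' holds; transaction monitoring calibration 125 days ago vs limit 120 → not met
5. days since last SAR review 40 > 27 → not met
6. BSA training 34 days ago vs limit 30 → not met
7. tangible net worth $400,000 ≥ $300,000 → met
8. independent AML audit 132 days ago vs limit 90 → not met
9. agent due-diligence review 281 days ago vs limit 270 → not met
10. condition 'offers currency exchange' holds; permissible investments $145,000 < $150,000 → not met
11. surety bond $250,000 < $300,000 → not met
12. designated compliance officers 0 < 2 → not met
Not met: 10 of 12

10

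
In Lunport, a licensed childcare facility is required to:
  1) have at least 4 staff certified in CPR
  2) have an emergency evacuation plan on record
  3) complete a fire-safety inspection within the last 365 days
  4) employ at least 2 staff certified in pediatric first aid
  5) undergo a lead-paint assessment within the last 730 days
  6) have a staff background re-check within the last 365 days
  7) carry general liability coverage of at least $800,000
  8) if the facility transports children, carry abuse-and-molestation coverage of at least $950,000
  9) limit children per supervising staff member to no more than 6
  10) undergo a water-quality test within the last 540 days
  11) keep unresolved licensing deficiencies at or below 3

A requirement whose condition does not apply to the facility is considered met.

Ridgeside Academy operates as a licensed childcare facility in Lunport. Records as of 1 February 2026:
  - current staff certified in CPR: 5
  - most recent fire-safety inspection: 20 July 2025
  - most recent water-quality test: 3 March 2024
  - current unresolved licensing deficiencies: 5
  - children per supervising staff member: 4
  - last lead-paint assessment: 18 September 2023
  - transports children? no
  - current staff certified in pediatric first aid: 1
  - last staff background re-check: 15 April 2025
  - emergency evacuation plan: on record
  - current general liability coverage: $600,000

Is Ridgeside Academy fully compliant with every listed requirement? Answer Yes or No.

No

1. staff certified in CPR 5 ≥ 4 → met
2. emergency evacuation plan present → met
3. fire-safety inspection 196 days ago vs limit 365 → met
4. staff certified in pediatric first aid 1 < 2 → not met
5. lead-paint assessment 867 days ago vs limit 730 → not met
6. staff background re-check 292 days ago vs limit 365 → met
7. general liability coverage $600,000 < $800,000 → not met
8. condition 'transports children' does not hold → requirement n/a → met
9. children per supervising staff member 4 ≤ 6 → met
10. water-quality test 700 days ago vs limit 540 → not met
11. unresolved licensing deficiencies 5 > 3 → not met
Not met: 4, 5, 7, 10, 11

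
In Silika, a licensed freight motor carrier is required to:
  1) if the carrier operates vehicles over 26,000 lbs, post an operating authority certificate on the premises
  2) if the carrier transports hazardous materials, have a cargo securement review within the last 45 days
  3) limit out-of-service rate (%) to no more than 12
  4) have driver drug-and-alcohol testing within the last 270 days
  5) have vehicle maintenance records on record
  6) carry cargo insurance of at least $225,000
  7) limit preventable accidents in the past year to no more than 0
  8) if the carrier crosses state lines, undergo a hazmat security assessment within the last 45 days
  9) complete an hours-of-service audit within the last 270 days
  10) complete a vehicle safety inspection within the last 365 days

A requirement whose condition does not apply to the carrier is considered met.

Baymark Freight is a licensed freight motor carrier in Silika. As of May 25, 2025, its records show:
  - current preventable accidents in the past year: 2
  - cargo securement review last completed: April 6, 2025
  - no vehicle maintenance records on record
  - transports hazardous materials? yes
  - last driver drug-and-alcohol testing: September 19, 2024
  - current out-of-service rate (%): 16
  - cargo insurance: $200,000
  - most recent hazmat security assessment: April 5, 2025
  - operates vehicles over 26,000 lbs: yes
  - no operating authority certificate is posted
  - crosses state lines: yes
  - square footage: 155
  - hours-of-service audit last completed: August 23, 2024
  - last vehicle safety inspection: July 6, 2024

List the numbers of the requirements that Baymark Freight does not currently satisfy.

1. condition 'operates vehicles over 26,000 lbs' holds; operating authority certificate absent → not met
2. condition 'transports hazardous materials' holds; cargo securement review 49 days ago vs limit 45 → not met
3. out-of-service rate (%) 16 > 12 → not met
4. driver drug-and-alcohol testing 248 days ago vs limit 270 → met
5. vehicle maintenance records absent → not met
6. cargo insurance $200,000 < $225,000 → not met
7. preventable accidents in the past year 2 > 0 → not met
8. condition 'crosses state lines' holds; hazmat security assessment 50 days ago vs limit 45 → not met
9. hours-of-service audit 275 days ago vs limit 270 → not met
10. vehicle safety inspection 323 days ago vs limit 365 → met
Not met: 1, 2, 3, 5, 6, 7, 8, 9

1, 2, 3, 5, 6, 7, 8, 9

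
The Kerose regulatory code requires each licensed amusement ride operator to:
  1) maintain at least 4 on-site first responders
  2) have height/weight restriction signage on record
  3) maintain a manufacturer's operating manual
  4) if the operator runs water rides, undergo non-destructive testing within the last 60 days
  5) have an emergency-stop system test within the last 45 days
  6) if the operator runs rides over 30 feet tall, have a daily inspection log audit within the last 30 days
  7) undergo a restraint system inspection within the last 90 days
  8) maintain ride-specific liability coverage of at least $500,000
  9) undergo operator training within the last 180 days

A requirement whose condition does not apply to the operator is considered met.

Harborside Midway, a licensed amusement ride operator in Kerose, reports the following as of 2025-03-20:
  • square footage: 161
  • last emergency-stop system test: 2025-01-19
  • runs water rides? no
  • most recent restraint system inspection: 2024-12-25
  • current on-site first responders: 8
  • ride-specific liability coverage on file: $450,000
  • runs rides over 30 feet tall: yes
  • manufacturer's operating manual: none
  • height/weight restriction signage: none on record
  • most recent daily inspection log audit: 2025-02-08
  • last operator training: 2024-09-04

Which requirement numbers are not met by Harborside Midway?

2, 3, 5, 6, 8, 9

1. on-site first responders 8 ≥ 4 → met
2. height/weight restriction signage absent → not met
3. manufacturer's operating manual absent → not met
4. condition 'runs water rides' does not hold → requirement n/a → met
5. emergency-stop system test 60 days ago vs limit 45 → not met
6. condition 'runs rides over 30 feet tall' holds; daily inspection log audit 40 days ago vs limit 30 → not met
7. restraint system inspection 85 days ago vs limit 90 → met
8. ride-specific liability coverage $450,000 < $500,000 → not met
9. operator training 197 days ago vs limit 180 → not met
Not met: 2, 3, 5, 6, 8, 9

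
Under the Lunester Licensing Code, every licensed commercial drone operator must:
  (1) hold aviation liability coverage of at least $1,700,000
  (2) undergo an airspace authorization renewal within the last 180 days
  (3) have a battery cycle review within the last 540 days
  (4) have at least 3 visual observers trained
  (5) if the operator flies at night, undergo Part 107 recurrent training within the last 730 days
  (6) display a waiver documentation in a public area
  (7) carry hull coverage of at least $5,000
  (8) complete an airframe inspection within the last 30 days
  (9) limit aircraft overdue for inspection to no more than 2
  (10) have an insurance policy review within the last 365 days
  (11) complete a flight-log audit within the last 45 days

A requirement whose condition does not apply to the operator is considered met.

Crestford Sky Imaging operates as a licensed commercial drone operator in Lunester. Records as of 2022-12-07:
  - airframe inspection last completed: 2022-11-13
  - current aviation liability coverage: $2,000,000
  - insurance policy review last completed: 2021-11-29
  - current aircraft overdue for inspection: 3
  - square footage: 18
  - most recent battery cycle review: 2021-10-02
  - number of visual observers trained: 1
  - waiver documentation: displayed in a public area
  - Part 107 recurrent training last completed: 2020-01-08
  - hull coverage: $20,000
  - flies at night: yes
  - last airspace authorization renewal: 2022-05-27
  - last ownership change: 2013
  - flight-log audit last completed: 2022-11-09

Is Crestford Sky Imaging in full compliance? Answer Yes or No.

No

1. aviation liability coverage $2,000,000 ≥ $1,700,000 → met
2. airspace authorization renewal 194 days ago vs limit 180 → not met
3. battery cycle review 431 days ago vs limit 540 → met
4. visual observers trained 1 < 3 → not met
5. condition 'flies at night' holds; Part 107 recurrent training 1064 days ago vs limit 730 → not met
6. waiver documentation present → met
7. hull coverage $20,000 ≥ $5,000 → met
8. airframe inspection 24 days ago vs limit 30 → met
9. aircraft overdue for inspection 3 > 2 → not met
10. insurance policy review 373 days ago vs limit 365 → not met
11. flight-log audit 28 days ago vs limit 45 → met
Not met: 2, 4, 5, 9, 10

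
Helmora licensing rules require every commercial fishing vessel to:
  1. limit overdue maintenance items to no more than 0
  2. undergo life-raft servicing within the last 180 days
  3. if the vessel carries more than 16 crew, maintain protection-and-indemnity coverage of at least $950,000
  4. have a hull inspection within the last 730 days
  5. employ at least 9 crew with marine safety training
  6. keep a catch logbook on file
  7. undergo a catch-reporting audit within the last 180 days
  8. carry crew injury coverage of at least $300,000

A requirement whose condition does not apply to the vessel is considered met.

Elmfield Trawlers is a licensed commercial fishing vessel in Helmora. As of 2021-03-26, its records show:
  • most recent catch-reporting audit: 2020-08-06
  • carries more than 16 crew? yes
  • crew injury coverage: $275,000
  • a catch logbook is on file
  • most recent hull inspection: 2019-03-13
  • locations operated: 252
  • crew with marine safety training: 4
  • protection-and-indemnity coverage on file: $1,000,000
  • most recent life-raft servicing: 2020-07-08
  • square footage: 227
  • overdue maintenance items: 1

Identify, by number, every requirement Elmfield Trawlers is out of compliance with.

1, 2, 4, 5, 7, 8

1. overdue maintenance items 1 > 0 → not met
2. life-raft servicing 261 days ago vs limit 180 → not met
3. condition 'carries more than 16 crew' holds; protection-and-indemnity coverage $1,000,000 ≥ $950,000 → met
4. hull inspection 744 days ago vs limit 730 → not met
5. crew with marine safety training 4 < 9 → not met
6. catch logbook present → met
7. catch-reporting audit 232 days ago vs limit 180 → not met
8. crew injury coverage $275,000 < $300,000 → not met
Not met: 1, 2, 4, 5, 7, 8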